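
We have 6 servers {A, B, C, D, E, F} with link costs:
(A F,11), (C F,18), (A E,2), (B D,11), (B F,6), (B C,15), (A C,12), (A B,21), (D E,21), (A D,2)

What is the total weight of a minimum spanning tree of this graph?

Prim, starting at E.
Step 1: frontier [A E 2, D E 21] → take A E (2); add A.
Step 2: frontier [A D 2, A F 11, A C 12, A B 21, D E 21] → take A D (2); add D.
Step 3: frontier [A F 11, A C 12, A B 21, B D 11] → take B D (11); add B.
Step 4: frontier [A F 11, A C 12, B F 6, B C 15] → take B F (6); add F.
Step 5: frontier [A C 12, B C 15, C F 18] → take A C (12); add C.
MST edges: A E, A D, B D, B F, A C; total weight 2+2+11+6+12 = 33.

33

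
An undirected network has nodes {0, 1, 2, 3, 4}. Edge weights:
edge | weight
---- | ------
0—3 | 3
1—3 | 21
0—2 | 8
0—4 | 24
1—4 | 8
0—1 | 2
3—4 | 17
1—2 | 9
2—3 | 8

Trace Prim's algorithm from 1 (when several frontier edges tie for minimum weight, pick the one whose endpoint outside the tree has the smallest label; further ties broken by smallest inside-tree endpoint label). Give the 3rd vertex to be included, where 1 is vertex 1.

3

Prim's algorithm from 1:
Step 1: cheapest edge leaving the tree is 0—1 (2); add 0.
Step 2: cheapest edge leaving the tree is 0—3 (3); add 3.
Step 3: cheapest edge leaving the tree is 0—2 (8); add 2.
Step 4: cheapest edge leaving the tree is 1—4 (8); add 4.
Vertex order: 1, 0, 3, 2, 4. The 3rd vertex is 3.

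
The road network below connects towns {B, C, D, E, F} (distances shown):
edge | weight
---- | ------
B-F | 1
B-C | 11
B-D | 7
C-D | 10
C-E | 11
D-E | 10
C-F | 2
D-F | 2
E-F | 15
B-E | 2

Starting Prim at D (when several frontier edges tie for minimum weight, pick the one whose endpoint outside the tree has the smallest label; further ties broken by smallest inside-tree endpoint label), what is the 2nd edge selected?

B-F

Prim, starting at D.
Step 1: frontier [D-F 2, B-D 7, C-D 10, D-E 10] → take D-F (2); add F.
Step 2: frontier [B-D 7, C-D 10, D-E 10, B-F 1, C-F 2, E-F 15] → take B-F (1); add B.
Step 3: frontier [B-E 2, B-C 11, C-D 10, D-E 10, C-F 2, E-F 15] → take C-F (2); add C.
Step 4: frontier [B-E 2, C-E 11, D-E 10, E-F 15] → take B-E (2); add E.
The 2nd edge added is B-F.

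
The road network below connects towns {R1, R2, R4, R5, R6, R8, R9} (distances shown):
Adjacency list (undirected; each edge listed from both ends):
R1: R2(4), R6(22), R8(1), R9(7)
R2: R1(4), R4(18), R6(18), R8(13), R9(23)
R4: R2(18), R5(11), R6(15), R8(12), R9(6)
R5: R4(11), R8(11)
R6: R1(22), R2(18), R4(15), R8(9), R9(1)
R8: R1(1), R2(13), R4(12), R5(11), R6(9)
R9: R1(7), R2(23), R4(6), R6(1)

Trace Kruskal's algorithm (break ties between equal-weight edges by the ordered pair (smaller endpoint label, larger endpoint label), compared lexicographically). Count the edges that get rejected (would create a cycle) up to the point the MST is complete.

1

Kruskal's algorithm — process edges by increasing weight (ties by edge label):
R1–R8 (1): add — endpoints in different components.
R6–R9 (1): add — endpoints in different components.
R1–R2 (4): add — endpoints in different components.
R4–R9 (6): add — endpoints in different components.
R1–R9 (7): add — endpoints in different components.
R6–R8 (9): skip — R6 and R8 already connected.
R4–R5 (11): add — endpoints in different components.
Edges rejected before the tree was complete: 1.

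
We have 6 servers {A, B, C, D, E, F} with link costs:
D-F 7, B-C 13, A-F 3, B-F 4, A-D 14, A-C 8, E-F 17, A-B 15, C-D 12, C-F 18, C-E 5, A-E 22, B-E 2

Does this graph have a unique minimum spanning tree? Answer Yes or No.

Yes

Kruskal's algorithm — process edges by increasing weight (ties by edge label):
B-E (2): add. Components now {A} {B,E} {C} {D} {F}
A-F (3): add. Components now {A,F} {B,E} {C} {D}
B-F (4): add. Components now {A,B,E,F} {C} {D}
C-E (5): add. Components now {A,B,C,E,F} {D}
D-F (7): add. Components now {A,B,C,D,E,F}
Every non-tree edge has weight strictly greater than the heaviest edge on the tree path between its endpoints, so the MST is unique.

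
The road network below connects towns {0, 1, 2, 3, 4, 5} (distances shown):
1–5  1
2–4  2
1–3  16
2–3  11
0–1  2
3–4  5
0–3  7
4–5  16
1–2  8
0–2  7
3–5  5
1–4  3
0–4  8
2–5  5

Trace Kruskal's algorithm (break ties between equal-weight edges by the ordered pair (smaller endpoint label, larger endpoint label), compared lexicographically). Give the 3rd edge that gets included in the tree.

Kruskal's algorithm — process edges by increasing weight (ties by edge label):
1–5 (1): add. Components now {0} {1,5} {2} {3} {4}
0–1 (2): add. Components now {0,1,5} {2} {3} {4}
2–4 (2): add. Components now {0,1,5} {2,4} {3}
1–4 (3): add. Components now {0,1,2,4,5} {3}
2–5 (5): skip — 2 and 5 already connected.
3–4 (5): add. Components now {0,1,2,3,4,5}
The 3rd edge added is 2–4.

2-4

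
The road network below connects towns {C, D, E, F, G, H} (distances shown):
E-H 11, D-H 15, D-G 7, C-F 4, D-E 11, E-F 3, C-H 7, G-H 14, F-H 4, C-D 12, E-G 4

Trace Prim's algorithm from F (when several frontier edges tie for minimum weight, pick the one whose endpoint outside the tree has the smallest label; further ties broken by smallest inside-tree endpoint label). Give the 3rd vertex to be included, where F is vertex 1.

C

Prim, starting at F.
Step 1: cheapest edge leaving the tree is E-F (3); add E.
Step 2: cheapest edge leaving the tree is C-F (4); add C.
Step 3: cheapest edge leaving the tree is E-G (4); add G.
Step 4: cheapest edge leaving the tree is F-H (4); add H.
Step 5: cheapest edge leaving the tree is D-G (7); add D.
Vertex order: F, E, C, G, H, D. The 3rd vertex is C.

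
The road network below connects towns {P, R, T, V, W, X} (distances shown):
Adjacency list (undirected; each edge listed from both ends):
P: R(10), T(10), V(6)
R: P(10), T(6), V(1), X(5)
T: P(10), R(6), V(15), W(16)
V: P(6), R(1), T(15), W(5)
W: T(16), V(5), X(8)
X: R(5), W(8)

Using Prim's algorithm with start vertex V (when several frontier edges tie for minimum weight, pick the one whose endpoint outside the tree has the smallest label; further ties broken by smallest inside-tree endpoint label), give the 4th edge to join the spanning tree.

Prim, starting at V.
Step 1: frontier [R-V 1, V-W 5, P-V 6, T-V 15] → take R-V (1); add R.
Step 2: frontier [R-X 5, R-T 6, P-R 10, V-W 5, P-V 6, T-V 15] → take V-W (5); add W.
Step 3: frontier [R-X 5, R-T 6, P-R 10, P-V 6, T-V 15, W-X 8, T-W 16] → take R-X (5); add X.
Step 4: frontier [R-T 6, P-R 10, P-V 6, T-V 15, T-W 16] → take P-V (6); add P.
Step 5: frontier [P-T 10, R-T 6, T-V 15, T-W 16] → take R-T (6); add T.
The 4th edge added is P-V.

P-V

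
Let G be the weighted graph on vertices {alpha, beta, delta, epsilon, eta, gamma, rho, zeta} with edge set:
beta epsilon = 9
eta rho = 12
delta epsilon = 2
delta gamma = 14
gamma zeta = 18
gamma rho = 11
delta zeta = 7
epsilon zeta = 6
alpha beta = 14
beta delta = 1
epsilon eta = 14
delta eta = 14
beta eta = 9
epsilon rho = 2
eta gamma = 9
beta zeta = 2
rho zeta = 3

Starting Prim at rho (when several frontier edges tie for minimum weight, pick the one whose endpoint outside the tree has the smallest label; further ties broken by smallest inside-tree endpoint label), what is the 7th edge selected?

alpha-beta

Prim's algorithm from rho:
Step 1: cheapest edge leaving the tree is epsilon rho (2); add epsilon.
Step 2: cheapest edge leaving the tree is delta epsilon (2); add delta.
Step 3: cheapest edge leaving the tree is beta delta (1); add beta.
Step 4: cheapest edge leaving the tree is beta zeta (2); add zeta.
Step 5: cheapest edge leaving the tree is beta eta (9); add eta.
Step 6: cheapest edge leaving the tree is eta gamma (9); add gamma.
Step 7: cheapest edge leaving the tree is alpha beta (14); add alpha.
The 7th edge added is alpha beta.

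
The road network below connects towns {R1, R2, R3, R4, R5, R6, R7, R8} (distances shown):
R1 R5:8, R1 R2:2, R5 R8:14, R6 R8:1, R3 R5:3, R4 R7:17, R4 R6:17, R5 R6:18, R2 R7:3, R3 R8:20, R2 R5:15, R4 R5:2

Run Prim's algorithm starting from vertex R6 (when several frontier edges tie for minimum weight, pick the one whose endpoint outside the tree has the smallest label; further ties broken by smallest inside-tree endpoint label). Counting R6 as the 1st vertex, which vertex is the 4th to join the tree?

Prim's algorithm from R6:
Step 1: cheapest edge leaving the tree is R6 R8 (1); add R8.
Step 2: cheapest edge leaving the tree is R5 R8 (14); add R5.
Step 3: cheapest edge leaving the tree is R4 R5 (2); add R4.
Step 4: cheapest edge leaving the tree is R3 R5 (3); add R3.
Step 5: cheapest edge leaving the tree is R1 R5 (8); add R1.
Step 6: cheapest edge leaving the tree is R1 R2 (2); add R2.
Step 7: cheapest edge leaving the tree is R2 R7 (3); add R7.
Vertex order: R6, R8, R5, R4, R3, R1, R2, R7. The 4th vertex is R4.

R4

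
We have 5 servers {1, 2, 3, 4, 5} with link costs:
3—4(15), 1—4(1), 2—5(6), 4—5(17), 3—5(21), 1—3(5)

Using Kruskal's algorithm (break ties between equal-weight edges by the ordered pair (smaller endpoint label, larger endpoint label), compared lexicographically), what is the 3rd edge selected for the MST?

Kruskal's algorithm — process edges by increasing weight (ties by edge label):
1—4 (1): add — endpoints in different components.
1—3 (5): add — endpoints in different components.
2—5 (6): add — endpoints in different components.
3—4 (15): skip — 3 and 4 already connected.
4—5 (17): add — endpoints in different components.
The 3rd edge added is 2—5.

2-5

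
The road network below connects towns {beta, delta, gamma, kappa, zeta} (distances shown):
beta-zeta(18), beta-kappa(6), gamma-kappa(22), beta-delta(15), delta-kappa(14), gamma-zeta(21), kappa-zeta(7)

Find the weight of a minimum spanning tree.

Grow the tree from beta using Prim:
Step 1: cheapest edge leaving the tree is beta-kappa (6); add kappa.
Step 2: cheapest edge leaving the tree is kappa-zeta (7); add zeta.
Step 3: cheapest edge leaving the tree is delta-kappa (14); add delta.
Step 4: cheapest edge leaving the tree is gamma-zeta (21); add gamma.
MST edges: beta-kappa, kappa-zeta, delta-kappa, gamma-zeta; total weight 6+7+14+21 = 48.

48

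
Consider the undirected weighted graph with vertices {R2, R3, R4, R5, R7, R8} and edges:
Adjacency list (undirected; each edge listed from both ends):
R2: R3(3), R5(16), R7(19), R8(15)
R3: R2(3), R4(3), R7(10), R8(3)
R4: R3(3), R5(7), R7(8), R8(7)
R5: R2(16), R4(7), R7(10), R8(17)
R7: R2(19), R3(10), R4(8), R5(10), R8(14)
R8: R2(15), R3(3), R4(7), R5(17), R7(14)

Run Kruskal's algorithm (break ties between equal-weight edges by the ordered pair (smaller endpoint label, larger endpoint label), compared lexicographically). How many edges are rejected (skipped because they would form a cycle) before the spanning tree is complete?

1

Kruskal's algorithm — process edges by increasing weight (ties by edge label):
R2–R3 (3): add — endpoints in different components.
R3–R4 (3): add — endpoints in different components.
R3–R8 (3): add — endpoints in different components.
R4–R5 (7): add — endpoints in different components.
R4–R8 (7): skip — R8 and R4 already connected.
R4–R7 (8): add — endpoints in different components.
Edges rejected before the tree was complete: 1.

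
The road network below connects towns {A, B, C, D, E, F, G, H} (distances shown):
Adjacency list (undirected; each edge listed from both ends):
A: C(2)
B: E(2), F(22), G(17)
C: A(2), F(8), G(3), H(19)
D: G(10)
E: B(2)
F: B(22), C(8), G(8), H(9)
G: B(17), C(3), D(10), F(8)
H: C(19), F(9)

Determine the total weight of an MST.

Kruskal: consider edges lightest-first.
A—C (2): add — endpoints in different components.
B—E (2): add — endpoints in different components.
C—G (3): add — endpoints in different components.
C—F (8): add — endpoints in different components.
F—G (8): skip — F and G already connected.
F—H (9): add — endpoints in different components.
D—G (10): add — endpoints in different components.
B—G (17): add — endpoints in different components.
MST edges: A—C, B—E, C—G, C—F, F—H, D—G, B—G; total weight 2+2+3+8+9+10+17 = 51.

51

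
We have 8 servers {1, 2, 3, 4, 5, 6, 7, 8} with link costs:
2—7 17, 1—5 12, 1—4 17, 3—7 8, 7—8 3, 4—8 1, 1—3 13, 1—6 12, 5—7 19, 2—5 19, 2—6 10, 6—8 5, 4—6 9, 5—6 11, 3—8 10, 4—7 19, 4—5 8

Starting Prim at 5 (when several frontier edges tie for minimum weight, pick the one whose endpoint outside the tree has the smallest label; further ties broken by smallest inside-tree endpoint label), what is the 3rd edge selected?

Prim, starting at 5.
Step 1: cheapest edge leaving the tree is 4—5 (8); add 4.
Step 2: cheapest edge leaving the tree is 4—8 (1); add 8.
Step 3: cheapest edge leaving the tree is 7—8 (3); add 7.
Step 4: cheapest edge leaving the tree is 6—8 (5); add 6.
Step 5: cheapest edge leaving the tree is 3—7 (8); add 3.
Step 6: cheapest edge leaving the tree is 2—6 (10); add 2.
Step 7: cheapest edge leaving the tree is 1—5 (12); add 1.
The 3rd edge added is 7—8.

7-8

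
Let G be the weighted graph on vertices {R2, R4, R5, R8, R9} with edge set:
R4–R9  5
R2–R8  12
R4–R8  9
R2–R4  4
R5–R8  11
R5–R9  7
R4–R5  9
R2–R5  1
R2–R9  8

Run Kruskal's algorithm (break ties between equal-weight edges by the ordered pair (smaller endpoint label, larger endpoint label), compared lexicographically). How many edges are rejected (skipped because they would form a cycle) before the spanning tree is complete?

Kruskal's algorithm — process edges by increasing weight (ties by edge label):
R2–R5 (1): add — endpoints in different components.
R2–R4 (4): add — endpoints in different components.
R4–R9 (5): add — endpoints in different components.
R5–R9 (7): skip — R5 and R9 already connected.
R2–R9 (8): skip — R9 and R2 already connected.
R4–R5 (9): skip — R5 and R4 already connected.
R4–R8 (9): add — endpoints in different components.
Edges rejected before the tree was complete: 3.

3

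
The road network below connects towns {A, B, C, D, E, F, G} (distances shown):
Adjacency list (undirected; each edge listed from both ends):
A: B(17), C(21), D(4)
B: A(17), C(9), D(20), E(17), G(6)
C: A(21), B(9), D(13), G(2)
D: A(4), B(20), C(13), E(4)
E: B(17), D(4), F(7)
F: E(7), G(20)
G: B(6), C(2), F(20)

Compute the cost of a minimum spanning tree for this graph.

Sort edges by weight, then run Kruskal:
C G (2): add. Components now {A} {B} {C,G} {D} {E} {F}
A D (4): add. Components now {A,D} {B} {C,G} {E} {F}
D E (4): add. Components now {A,D,E} {B} {C,G} {F}
B G (6): add. Components now {A,D,E} {B,C,G} {F}
E F (7): add. Components now {A,D,E,F} {B,C,G}
B C (9): skip — B and C already connected.
C D (13): add. Components now {A,B,C,D,E,F,G}
MST edges: C G, A D, D E, B G, E F, C D; total weight 2+4+4+6+7+13 = 36.

36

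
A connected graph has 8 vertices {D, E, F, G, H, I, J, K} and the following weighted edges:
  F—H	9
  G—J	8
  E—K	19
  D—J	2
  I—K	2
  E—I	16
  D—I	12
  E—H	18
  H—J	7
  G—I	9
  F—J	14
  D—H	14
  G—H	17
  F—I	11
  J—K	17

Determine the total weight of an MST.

53

Sort edges by weight, then run Kruskal:
D—J (2): add — endpoints in different components.
I—K (2): add — endpoints in different components.
H—J (7): add — endpoints in different components.
G—J (8): add — endpoints in different components.
F—H (9): add — endpoints in different components.
G—I (9): add — endpoints in different components.
F—I (11): skip — F and I already connected.
D—I (12): skip — D and I already connected.
D—H (14): skip — D and H already connected.
F—J (14): skip — F and J already connected.
E—I (16): add — endpoints in different components.
MST edges: D—J, I—K, H—J, G—J, F—H, G—I, E—I; total weight 2+2+7+8+9+9+16 = 53.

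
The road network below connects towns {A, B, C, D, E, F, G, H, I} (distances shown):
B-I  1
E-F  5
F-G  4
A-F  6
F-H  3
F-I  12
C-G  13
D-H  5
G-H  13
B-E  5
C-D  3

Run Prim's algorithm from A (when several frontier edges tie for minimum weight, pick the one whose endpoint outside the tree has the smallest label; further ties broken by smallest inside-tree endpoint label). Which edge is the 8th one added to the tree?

Grow the tree from A using Prim:
Step 1: cheapest edge leaving the tree is A-F (6); add F.
Step 2: cheapest edge leaving the tree is F-H (3); add H.
Step 3: cheapest edge leaving the tree is F-G (4); add G.
Step 4: cheapest edge leaving the tree is D-H (5); add D.
Step 5: cheapest edge leaving the tree is C-D (3); add C.
Step 6: cheapest edge leaving the tree is E-F (5); add E.
Step 7: cheapest edge leaving the tree is B-E (5); add B.
Step 8: cheapest edge leaving the tree is B-I (1); add I.
The 8th edge added is B-I.

B-I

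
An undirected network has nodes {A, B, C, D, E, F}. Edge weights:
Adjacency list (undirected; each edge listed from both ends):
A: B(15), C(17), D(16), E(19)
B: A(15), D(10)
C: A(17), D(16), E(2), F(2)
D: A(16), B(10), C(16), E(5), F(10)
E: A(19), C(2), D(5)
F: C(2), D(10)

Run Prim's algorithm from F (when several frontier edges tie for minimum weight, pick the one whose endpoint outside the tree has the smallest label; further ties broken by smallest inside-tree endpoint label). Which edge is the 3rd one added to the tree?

D-E

Prim, starting at F.
Step 1: cheapest edge leaving the tree is C–F (2); add C.
Step 2: cheapest edge leaving the tree is C–E (2); add E.
Step 3: cheapest edge leaving the tree is D–E (5); add D.
Step 4: cheapest edge leaving the tree is B–D (10); add B.
Step 5: cheapest edge leaving the tree is A–B (15); add A.
The 3rd edge added is D–E.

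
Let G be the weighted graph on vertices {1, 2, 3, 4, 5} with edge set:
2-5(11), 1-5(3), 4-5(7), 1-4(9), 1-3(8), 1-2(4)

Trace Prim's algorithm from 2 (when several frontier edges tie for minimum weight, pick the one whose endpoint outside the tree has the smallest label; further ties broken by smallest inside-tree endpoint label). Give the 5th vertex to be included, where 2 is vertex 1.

Grow the tree from 2 using Prim:
Step 1: frontier [1-2 4, 2-5 11] → take 1-2 (4); add 1.
Step 2: frontier [1-5 3, 1-3 8, 1-4 9, 2-5 11] → take 1-5 (3); add 5.
Step 3: frontier [1-3 8, 1-4 9, 4-5 7] → take 4-5 (7); add 4.
Step 4: frontier [1-3 8] → take 1-3 (8); add 3.
Vertex order: 2, 1, 5, 4, 3. The 5th vertex is 3.

3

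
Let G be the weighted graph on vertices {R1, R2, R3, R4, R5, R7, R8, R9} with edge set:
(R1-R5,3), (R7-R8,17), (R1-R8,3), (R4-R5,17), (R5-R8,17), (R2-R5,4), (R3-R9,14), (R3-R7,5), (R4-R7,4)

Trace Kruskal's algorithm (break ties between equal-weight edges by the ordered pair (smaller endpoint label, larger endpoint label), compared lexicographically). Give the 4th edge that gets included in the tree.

Kruskal: consider edges lightest-first.
R1-R5 (3): add — endpoints in different components.
R1-R8 (3): add — endpoints in different components.
R2-R5 (4): add — endpoints in different components.
R4-R7 (4): add — endpoints in different components.
R3-R7 (5): add — endpoints in different components.
R3-R9 (14): add — endpoints in different components.
R4-R5 (17): add — endpoints in different components.
The 4th edge added is R4-R7.

R4-R7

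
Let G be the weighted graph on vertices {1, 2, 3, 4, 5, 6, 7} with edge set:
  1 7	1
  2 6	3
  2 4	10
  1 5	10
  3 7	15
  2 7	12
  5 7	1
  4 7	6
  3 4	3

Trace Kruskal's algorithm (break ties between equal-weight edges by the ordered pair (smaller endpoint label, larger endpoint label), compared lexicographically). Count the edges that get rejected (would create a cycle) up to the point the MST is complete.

1

Kruskal's algorithm — process edges by increasing weight (ties by edge label):
1 7 (1): add — endpoints in different components.
5 7 (1): add — endpoints in different components.
2 6 (3): add — endpoints in different components.
3 4 (3): add — endpoints in different components.
4 7 (6): add — endpoints in different components.
1 5 (10): skip — 1 and 5 already connected.
2 4 (10): add — endpoints in different components.
Edges rejected before the tree was complete: 1.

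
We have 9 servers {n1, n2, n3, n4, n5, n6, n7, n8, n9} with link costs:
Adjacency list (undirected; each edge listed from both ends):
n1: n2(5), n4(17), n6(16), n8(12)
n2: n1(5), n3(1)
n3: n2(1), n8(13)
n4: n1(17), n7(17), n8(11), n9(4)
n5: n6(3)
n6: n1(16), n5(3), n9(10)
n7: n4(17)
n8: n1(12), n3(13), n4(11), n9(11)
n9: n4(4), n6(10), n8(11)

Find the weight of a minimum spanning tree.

Sort edges by weight, then run Kruskal:
n2-n3 (1): add — endpoints in different components.
n5-n6 (3): add — endpoints in different components.
n4-n9 (4): add — endpoints in different components.
n1-n2 (5): add — endpoints in different components.
n6-n9 (10): add — endpoints in different components.
n4-n8 (11): add — endpoints in different components.
n8-n9 (11): skip — n9 and n8 already connected.
n1-n8 (12): add — endpoints in different components.
n3-n8 (13): skip — n3 and n8 already connected.
n1-n6 (16): skip — n6 and n1 already connected.
n1-n4 (17): skip — n4 and n1 already connected.
n4-n7 (17): add — endpoints in different components.
MST edges: n2-n3, n5-n6, n4-n9, n1-n2, n6-n9, n4-n8, n1-n8, n4-n7; total weight 1+3+4+5+10+11+12+17 = 63.

63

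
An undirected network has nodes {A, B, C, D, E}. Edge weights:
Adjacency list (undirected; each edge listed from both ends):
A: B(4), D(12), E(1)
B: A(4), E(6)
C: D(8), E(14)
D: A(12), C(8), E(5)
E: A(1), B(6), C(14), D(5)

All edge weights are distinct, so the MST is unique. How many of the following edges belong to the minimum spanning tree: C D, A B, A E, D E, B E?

Kruskal's algorithm — process edges by increasing weight (ties by edge label):
A E (1): add — endpoints in different components.
A B (4): add — endpoints in different components.
D E (5): add — endpoints in different components.
B E (6): skip — B and E already connected.
C D (8): add — endpoints in different components.
MST edge set: {A E, A B, D E, C D}.
Of the listed edges, {C D, A B, A E, D E} are in the MST → 4.

4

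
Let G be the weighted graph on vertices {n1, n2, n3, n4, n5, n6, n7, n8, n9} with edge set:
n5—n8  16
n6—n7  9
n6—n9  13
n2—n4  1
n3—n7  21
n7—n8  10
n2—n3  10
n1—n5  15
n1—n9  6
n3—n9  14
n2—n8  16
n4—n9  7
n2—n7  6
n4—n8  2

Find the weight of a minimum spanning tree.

56

Kruskal's algorithm — process edges by increasing weight (ties by edge label):
n2—n4 (1): add — endpoints in different components.
n4—n8 (2): add — endpoints in different components.
n1—n9 (6): add — endpoints in different components.
n2—n7 (6): add — endpoints in different components.
n4—n9 (7): add — endpoints in different components.
n6—n7 (9): add — endpoints in different components.
n2—n3 (10): add — endpoints in different components.
n7—n8 (10): skip — n7 and n8 already connected.
n6—n9 (13): skip — n6 and n9 already connected.
n3—n9 (14): skip — n3 and n9 already connected.
n1—n5 (15): add — endpoints in different components.
MST edges: n2—n4, n4—n8, n1—n9, n2—n7, n4—n9, n6—n7, n2—n3, n1—n5; total weight 1+2+6+6+7+9+10+15 = 56.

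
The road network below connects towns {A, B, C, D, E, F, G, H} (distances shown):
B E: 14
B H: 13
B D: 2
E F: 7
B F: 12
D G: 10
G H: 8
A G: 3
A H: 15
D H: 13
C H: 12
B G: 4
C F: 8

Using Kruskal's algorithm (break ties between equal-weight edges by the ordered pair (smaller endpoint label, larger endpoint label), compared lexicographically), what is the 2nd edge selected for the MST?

Kruskal's algorithm — process edges by increasing weight (ties by edge label):
B D (2): add — endpoints in different components.
A G (3): add — endpoints in different components.
B G (4): add — endpoints in different components.
E F (7): add — endpoints in different components.
C F (8): add — endpoints in different components.
G H (8): add — endpoints in different components.
D G (10): skip — D and G already connected.
B F (12): add — endpoints in different components.
The 2nd edge added is A G.

A-G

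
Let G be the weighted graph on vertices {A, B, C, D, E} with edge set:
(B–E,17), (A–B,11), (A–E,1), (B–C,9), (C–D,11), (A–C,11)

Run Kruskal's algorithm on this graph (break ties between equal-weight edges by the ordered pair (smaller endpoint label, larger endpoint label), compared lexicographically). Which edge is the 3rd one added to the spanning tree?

A-B

Kruskal: consider edges lightest-first.
A–E (1): add — endpoints in different components.
B–C (9): add — endpoints in different components.
A–B (11): add — endpoints in different components.
A–C (11): skip — A and C already connected.
C–D (11): add — endpoints in different components.
The 3rd edge added is A–B.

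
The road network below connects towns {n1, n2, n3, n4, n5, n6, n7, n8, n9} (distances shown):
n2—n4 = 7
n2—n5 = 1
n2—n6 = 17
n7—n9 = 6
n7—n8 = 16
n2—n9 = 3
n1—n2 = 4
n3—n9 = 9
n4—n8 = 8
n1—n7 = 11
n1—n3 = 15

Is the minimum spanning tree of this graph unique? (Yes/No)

Sort edges by weight, then run Kruskal:
n2—n5 (1): add — endpoints in different components.
n2—n9 (3): add — endpoints in different components.
n1—n2 (4): add — endpoints in different components.
n7—n9 (6): add — endpoints in different components.
n2—n4 (7): add — endpoints in different components.
n4—n8 (8): add — endpoints in different components.
n3—n9 (9): add — endpoints in different components.
n1—n7 (11): skip — n1 and n7 already connected.
n1—n3 (15): skip — n3 and n1 already connected.
n7—n8 (16): skip — n8 and n7 already connected.
n2—n6 (17): add — endpoints in different components.
Every non-tree edge has weight strictly greater than the heaviest edge on the tree path between its endpoints, so the MST is unique.

Yes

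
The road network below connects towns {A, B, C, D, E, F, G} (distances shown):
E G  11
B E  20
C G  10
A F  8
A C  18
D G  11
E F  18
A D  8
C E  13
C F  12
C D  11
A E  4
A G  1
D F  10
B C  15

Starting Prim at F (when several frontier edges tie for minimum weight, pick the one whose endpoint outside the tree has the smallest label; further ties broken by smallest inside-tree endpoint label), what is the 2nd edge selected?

Prim, starting at F.
Step 1: cheapest edge leaving the tree is A F (8); add A.
Step 2: cheapest edge leaving the tree is A G (1); add G.
Step 3: cheapest edge leaving the tree is A E (4); add E.
Step 4: cheapest edge leaving the tree is A D (8); add D.
Step 5: cheapest edge leaving the tree is C G (10); add C.
Step 6: cheapest edge leaving the tree is B C (15); add B.
The 2nd edge added is A G.

A-G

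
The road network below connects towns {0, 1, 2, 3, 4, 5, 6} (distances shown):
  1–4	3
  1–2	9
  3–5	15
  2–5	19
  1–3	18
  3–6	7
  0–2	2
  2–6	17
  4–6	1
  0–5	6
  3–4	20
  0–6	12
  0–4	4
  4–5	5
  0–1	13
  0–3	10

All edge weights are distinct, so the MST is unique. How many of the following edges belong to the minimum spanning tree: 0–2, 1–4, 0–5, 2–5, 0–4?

Kruskal: consider edges lightest-first.
4–6 (1): add. Components now {0} {1} {2} {3} {4,6} {5}
0–2 (2): add. Components now {0,2} {1} {3} {4,6} {5}
1–4 (3): add. Components now {0,2} {1,4,6} {3} {5}
0–4 (4): add. Components now {0,1,2,4,6} {3} {5}
4–5 (5): add. Components now {0,1,2,4,5,6} {3}
0–5 (6): skip — 0 and 5 already connected.
3–6 (7): add. Components now {0,1,2,3,4,5,6}
MST edge set: {4–6, 0–2, 1–4, 0–4, 4–5, 3–6}.
Of the listed edges, {0–2, 1–4, 0–4} are in the MST → 3.

3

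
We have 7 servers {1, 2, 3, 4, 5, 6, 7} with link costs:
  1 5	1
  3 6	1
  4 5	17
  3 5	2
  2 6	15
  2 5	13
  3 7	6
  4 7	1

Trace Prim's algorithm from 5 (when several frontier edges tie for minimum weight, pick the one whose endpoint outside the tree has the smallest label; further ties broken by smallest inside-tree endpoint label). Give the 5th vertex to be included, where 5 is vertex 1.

7

Grow the tree from 5 using Prim:
Step 1: cheapest edge leaving the tree is 1 5 (1); add 1.
Step 2: cheapest edge leaving the tree is 3 5 (2); add 3.
Step 3: cheapest edge leaving the tree is 3 6 (1); add 6.
Step 4: cheapest edge leaving the tree is 3 7 (6); add 7.
Step 5: cheapest edge leaving the tree is 4 7 (1); add 4.
Step 6: cheapest edge leaving the tree is 2 5 (13); add 2.
Vertex order: 5, 1, 3, 6, 7, 4, 2. The 5th vertex is 7.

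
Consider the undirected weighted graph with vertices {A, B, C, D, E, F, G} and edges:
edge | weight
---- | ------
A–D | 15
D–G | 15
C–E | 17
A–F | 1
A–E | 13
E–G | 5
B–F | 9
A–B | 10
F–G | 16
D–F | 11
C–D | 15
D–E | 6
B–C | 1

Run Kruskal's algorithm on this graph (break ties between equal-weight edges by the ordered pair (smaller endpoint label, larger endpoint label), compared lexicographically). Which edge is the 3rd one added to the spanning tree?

Kruskal's algorithm — process edges by increasing weight (ties by edge label):
A–F (1): add. Components now {A,F} {B} {C} {D} {E} {G}
B–C (1): add. Components now {A,F} {B,C} {D} {E} {G}
E–G (5): add. Components now {A,F} {B,C} {D} {E,G}
D–E (6): add. Components now {A,F} {B,C} {D,E,G}
B–F (9): add. Components now {A,B,C,F} {D,E,G}
A–B (10): skip — A and B already connected.
D–F (11): add. Components now {A,B,C,D,E,F,G}
The 3rd edge added is E–G.

E-G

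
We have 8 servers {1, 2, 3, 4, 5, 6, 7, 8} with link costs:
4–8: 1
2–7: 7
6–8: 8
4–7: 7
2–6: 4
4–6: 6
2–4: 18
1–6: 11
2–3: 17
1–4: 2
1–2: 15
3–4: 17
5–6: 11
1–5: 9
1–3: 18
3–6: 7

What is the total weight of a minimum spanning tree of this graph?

36

Sort edges by weight, then run Kruskal:
4–8 (1): add — endpoints in different components.
1–4 (2): add — endpoints in different components.
2–6 (4): add — endpoints in different components.
4–6 (6): add — endpoints in different components.
2–7 (7): add — endpoints in different components.
3–6 (7): add — endpoints in different components.
4–7 (7): skip — 4 and 7 already connected.
6–8 (8): skip — 6 and 8 already connected.
1–5 (9): add — endpoints in different components.
MST edges: 4–8, 1–4, 2–6, 4–6, 2–7, 3–6, 1–5; total weight 1+2+4+6+7+7+9 = 36.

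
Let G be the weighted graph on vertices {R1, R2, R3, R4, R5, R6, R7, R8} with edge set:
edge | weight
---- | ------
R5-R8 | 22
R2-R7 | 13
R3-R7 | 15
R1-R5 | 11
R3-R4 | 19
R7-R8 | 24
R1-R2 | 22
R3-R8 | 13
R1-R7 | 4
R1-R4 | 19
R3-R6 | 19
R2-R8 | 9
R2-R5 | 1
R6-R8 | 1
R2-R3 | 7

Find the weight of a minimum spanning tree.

Kruskal: consider edges lightest-first.
R2-R5 (1): add — endpoints in different components.
R6-R8 (1): add — endpoints in different components.
R1-R7 (4): add — endpoints in different components.
R2-R3 (7): add — endpoints in different components.
R2-R8 (9): add — endpoints in different components.
R1-R5 (11): add — endpoints in different components.
R2-R7 (13): skip — R2 and R7 already connected.
R3-R8 (13): skip — R8 and R3 already connected.
R3-R7 (15): skip — R3 and R7 already connected.
R1-R4 (19): add — endpoints in different components.
MST edges: R2-R5, R6-R8, R1-R7, R2-R3, R2-R8, R1-R5, R1-R4; total weight 1+1+4+7+9+11+19 = 52.

52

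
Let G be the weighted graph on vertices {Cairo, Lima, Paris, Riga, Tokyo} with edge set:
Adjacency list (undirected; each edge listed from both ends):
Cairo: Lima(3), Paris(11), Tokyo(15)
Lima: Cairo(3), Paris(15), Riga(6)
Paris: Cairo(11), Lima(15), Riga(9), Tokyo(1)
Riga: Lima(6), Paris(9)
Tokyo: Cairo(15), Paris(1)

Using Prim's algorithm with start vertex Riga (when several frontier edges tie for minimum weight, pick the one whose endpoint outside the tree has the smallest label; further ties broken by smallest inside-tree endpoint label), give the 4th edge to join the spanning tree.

Prim's algorithm from Riga:
Step 1: frontier [Lima—Riga 6, Paris—Riga 9] → take Lima—Riga (6); add Lima.
Step 2: frontier [Cairo—Lima 3, Lima—Paris 15, Paris—Riga 9] → take Cairo—Lima (3); add Cairo.
Step 3: frontier [Cairo—Paris 11, Cairo—Tokyo 15, Lima—Paris 15, Paris—Riga 9] → take Paris—Riga (9); add Paris.
Step 4: frontier [Cairo—Tokyo 15, Paris—Tokyo 1] → take Paris—Tokyo (1); add Tokyo.
The 4th edge added is Paris—Tokyo.

Paris-Tokyo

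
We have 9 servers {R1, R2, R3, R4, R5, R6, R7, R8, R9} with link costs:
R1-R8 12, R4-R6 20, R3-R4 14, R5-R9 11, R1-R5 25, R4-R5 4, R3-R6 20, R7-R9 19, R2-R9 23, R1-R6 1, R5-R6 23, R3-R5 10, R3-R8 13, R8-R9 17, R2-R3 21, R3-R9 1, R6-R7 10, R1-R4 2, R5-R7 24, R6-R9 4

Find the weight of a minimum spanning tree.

55

Kruskal: consider edges lightest-first.
R1-R6 (1): add — endpoints in different components.
R3-R9 (1): add — endpoints in different components.
R1-R4 (2): add — endpoints in different components.
R4-R5 (4): add — endpoints in different components.
R6-R9 (4): add — endpoints in different components.
R3-R5 (10): skip — R3 and R5 already connected.
R6-R7 (10): add — endpoints in different components.
R5-R9 (11): skip — R9 and R5 already connected.
R1-R8 (12): add — endpoints in different components.
R3-R8 (13): skip — R3 and R8 already connected.
R3-R4 (14): skip — R3 and R4 already connected.
R8-R9 (17): skip — R9 and R8 already connected.
R7-R9 (19): skip — R9 and R7 already connected.
R3-R6 (20): skip — R6 and R3 already connected.
R4-R6 (20): skip — R6 and R4 already connected.
R2-R3 (21): add — endpoints in different components.
MST edges: R1-R6, R3-R9, R1-R4, R4-R5, R6-R9, R6-R7, R1-R8, R2-R3; total weight 1+1+2+4+4+10+12+21 = 55.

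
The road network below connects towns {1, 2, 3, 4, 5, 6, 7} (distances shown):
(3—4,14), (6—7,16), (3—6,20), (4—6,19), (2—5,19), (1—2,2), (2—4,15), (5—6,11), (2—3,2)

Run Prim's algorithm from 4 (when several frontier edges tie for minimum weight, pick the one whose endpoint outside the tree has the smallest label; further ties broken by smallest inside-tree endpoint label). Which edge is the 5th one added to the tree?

Prim's algorithm from 4:
Step 1: cheapest edge leaving the tree is 3—4 (14); add 3.
Step 2: cheapest edge leaving the tree is 2—3 (2); add 2.
Step 3: cheapest edge leaving the tree is 1—2 (2); add 1.
Step 4: cheapest edge leaving the tree is 2—5 (19); add 5.
Step 5: cheapest edge leaving the tree is 5—6 (11); add 6.
Step 6: cheapest edge leaving the tree is 6—7 (16); add 7.
The 5th edge added is 5—6.

5-6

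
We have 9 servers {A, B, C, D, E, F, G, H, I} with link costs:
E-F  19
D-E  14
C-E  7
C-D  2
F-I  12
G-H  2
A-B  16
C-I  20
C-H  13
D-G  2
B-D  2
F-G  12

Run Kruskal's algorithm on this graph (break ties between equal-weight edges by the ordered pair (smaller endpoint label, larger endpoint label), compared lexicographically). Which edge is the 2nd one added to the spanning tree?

C-D

Kruskal's algorithm — process edges by increasing weight (ties by edge label):
B-D (2): add — endpoints in different components.
C-D (2): add — endpoints in different components.
D-G (2): add — endpoints in different components.
G-H (2): add — endpoints in different components.
C-E (7): add — endpoints in different components.
F-G (12): add — endpoints in different components.
F-I (12): add — endpoints in different components.
C-H (13): skip — C and H already connected.
D-E (14): skip — D and E already connected.
A-B (16): add — endpoints in different components.
The 2nd edge added is C-D.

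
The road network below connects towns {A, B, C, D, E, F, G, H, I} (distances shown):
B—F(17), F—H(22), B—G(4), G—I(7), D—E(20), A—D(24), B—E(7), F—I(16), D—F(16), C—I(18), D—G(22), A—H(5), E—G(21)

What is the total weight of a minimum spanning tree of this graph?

95

Grow the tree from I using Prim:
Step 1: frontier [G—I 7, F—I 16, C—I 18] → take G—I (7); add G.
Step 2: frontier [B—G 4, E—G 21, D—G 22, F—I 16, C—I 18] → take B—G (4); add B.
Step 3: frontier [B—E 7, B—F 17, E—G 21, D—G 22, F—I 16, C—I 18] → take B—E (7); add E.
Step 4: frontier [B—F 17, D—E 20, D—G 22, F—I 16, C—I 18] → take F—I (16); add F.
Step 5: frontier [D—E 20, D—F 16, F—H 22, D—G 22, C—I 18] → take D—F (16); add D.
Step 6: frontier [A—D 24, F—H 22, C—I 18] → take C—I (18); add C.
Step 7: frontier [A—D 24, F—H 22] → take F—H (22); add H.
Step 8: frontier [A—D 24, A—H 5] → take A—H (5); add A.
MST edges: G—I, B—G, B—E, F—I, D—F, C—I, F—H, A—H; total weight 7+4+7+16+16+18+22+5 = 95.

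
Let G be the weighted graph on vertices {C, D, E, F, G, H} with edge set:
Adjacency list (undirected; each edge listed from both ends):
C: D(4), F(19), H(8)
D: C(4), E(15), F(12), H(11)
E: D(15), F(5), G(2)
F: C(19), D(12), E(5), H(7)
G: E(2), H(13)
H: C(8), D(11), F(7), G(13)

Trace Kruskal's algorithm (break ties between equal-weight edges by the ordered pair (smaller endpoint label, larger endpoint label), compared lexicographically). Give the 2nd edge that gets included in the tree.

Kruskal: consider edges lightest-first.
E–G (2): add. Components now {C} {D} {E,G} {F} {H}
C–D (4): add. Components now {C,D} {E,G} {F} {H}
E–F (5): add. Components now {C,D} {E,F,G} {H}
F–H (7): add. Components now {C,D} {E,F,G,H}
C–H (8): add. Components now {C,D,E,F,G,H}
The 2nd edge added is C–D.

C-D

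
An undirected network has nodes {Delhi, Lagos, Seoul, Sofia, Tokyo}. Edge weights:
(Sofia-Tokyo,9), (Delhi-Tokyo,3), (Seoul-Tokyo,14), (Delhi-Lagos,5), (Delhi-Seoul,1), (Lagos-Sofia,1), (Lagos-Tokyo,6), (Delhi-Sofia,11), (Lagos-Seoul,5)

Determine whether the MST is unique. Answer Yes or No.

Sort edges by weight, then run Kruskal:
Delhi-Seoul (1): add. Components now {Lagos} {Sofia} {Delhi,Seoul} {Tokyo}
Lagos-Sofia (1): add. Components now {Lagos,Sofia} {Delhi,Seoul} {Tokyo}
Delhi-Tokyo (3): add. Components now {Lagos,Sofia} {Delhi,Seoul,Tokyo}
Delhi-Lagos (5): add. Components now {Delhi,Lagos,Seoul,Sofia,Tokyo}
Non-tree edge Lagos-Seoul has weight 5, equal to the heaviest edge on its tree cycle — swapping gives another MST of the same weight. Not unique.

No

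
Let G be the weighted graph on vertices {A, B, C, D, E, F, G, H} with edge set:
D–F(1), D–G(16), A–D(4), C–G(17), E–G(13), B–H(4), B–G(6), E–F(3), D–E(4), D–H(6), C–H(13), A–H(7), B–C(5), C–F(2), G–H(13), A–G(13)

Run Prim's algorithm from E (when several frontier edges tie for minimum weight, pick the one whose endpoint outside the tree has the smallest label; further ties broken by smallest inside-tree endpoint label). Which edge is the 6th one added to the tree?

Prim's algorithm from E:
Step 1: cheapest edge leaving the tree is E–F (3); add F.
Step 2: cheapest edge leaving the tree is D–F (1); add D.
Step 3: cheapest edge leaving the tree is C–F (2); add C.
Step 4: cheapest edge leaving the tree is A–D (4); add A.
Step 5: cheapest edge leaving the tree is B–C (5); add B.
Step 6: cheapest edge leaving the tree is B–H (4); add H.
Step 7: cheapest edge leaving the tree is B–G (6); add G.
The 6th edge added is B–H.

B-H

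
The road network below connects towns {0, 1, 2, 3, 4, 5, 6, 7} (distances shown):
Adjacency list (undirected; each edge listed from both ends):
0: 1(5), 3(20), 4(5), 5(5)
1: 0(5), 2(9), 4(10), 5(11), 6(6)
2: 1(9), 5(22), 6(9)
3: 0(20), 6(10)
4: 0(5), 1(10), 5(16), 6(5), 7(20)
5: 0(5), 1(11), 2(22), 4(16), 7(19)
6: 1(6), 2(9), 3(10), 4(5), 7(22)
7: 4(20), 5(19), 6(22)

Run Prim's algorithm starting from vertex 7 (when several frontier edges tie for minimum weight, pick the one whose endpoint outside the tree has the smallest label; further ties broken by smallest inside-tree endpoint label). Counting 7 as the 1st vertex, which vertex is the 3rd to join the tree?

Prim, starting at 7.
Step 1: cheapest edge leaving the tree is 5-7 (19); add 5.
Step 2: cheapest edge leaving the tree is 0-5 (5); add 0.
Step 3: cheapest edge leaving the tree is 0-1 (5); add 1.
Step 4: cheapest edge leaving the tree is 0-4 (5); add 4.
Step 5: cheapest edge leaving the tree is 4-6 (5); add 6.
Step 6: cheapest edge leaving the tree is 1-2 (9); add 2.
Step 7: cheapest edge leaving the tree is 3-6 (10); add 3.
Vertex order: 7, 5, 0, 1, 4, 6, 2, 3. The 3rd vertex is 0.

0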